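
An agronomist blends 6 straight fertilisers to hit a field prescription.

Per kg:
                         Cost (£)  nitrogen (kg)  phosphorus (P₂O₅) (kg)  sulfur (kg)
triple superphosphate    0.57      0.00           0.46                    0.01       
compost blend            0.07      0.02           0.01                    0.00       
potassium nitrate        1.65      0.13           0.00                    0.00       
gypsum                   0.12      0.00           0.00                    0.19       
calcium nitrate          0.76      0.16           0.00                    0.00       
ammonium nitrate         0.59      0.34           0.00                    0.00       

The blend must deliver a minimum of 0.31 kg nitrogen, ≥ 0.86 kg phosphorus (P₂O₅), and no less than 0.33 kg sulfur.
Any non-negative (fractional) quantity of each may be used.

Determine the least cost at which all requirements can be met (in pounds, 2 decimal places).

Let x1 = kg of triple superphosphate, x2 = kg of compost blend, x3 = kg of potassium nitrate, x4 = kg of gypsum, x5 = kg of calcium nitrate, x6 = kg of ammonium nitrate.
Minimise 0.57x1 + 0.07x2 + 1.65x3 + 0.12x4 + 0.76x5 + 0.59x6 with:
  0.02x2 + 0.13x3 + 0.16x5 + 0.34x6 ≥ 0.31   (nitrogen)
  0.46x1 + 0.01x2 ≥ 0.86   (phosphorus (P₂O₅))
  0.01x1 + 0.19x4 ≥ 0.33   (sulfur)
  x1, x2, x3, x4, x5, x6 ≥ 0.
The cheapest feasible vertex uses only triple superphosphate, gypsum, ammonium nitrate; compost blend, potassium nitrate, calcium nitrate are not used. There the nitrogen, phosphorus (P₂O₅), sulfur constraints are tight.
Solving gives x1 = 1.87, x4 = 1.638, x6 = 0.9118.
Cost = 0.57·1.87 + 0.12·1.638 + 0.59·0.9118 = 1.8004.

£1.80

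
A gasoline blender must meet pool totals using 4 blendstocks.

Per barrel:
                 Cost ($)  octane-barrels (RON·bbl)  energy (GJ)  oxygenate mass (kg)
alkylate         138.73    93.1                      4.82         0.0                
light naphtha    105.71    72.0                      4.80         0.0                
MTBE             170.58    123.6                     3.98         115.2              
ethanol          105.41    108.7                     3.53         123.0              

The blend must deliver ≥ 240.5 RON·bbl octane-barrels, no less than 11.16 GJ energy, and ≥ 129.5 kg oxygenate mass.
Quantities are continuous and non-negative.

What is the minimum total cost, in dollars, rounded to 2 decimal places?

Let x1 = barrels of alkylate, x2 = barrels of light naphtha, x3 = barrels of MTBE, x4 = barrels of ethanol.
Minimize 138.73x1 + 105.71x2 + 170.58x3 + 105.41x4 s.t.:
  93.1x1 + 72x2 + 123.6x3 + 108.7x4 ≥ 240.5   (octane-barrels)
  4.82x1 + 4.8x2 + 3.98x3 + 3.53x4 ≥ 11.16   (energy)
  115.2x3 + 123x4 ≥ 129.5   (oxygenate mass)
  x1, x2, x3, x4 ≥ 0.
The optimal basis is {light naphtha, ethanol}; alkylate, MTBE drop out. The octane-barrels and energy requirements are met with equality.
Optimal quantities: light naphtha = 1.361 barrels, ethanol = 1.311 barrels.
Hence cost = 105.71·1.361 + 105.41·1.311 = $282.0638.

$282.06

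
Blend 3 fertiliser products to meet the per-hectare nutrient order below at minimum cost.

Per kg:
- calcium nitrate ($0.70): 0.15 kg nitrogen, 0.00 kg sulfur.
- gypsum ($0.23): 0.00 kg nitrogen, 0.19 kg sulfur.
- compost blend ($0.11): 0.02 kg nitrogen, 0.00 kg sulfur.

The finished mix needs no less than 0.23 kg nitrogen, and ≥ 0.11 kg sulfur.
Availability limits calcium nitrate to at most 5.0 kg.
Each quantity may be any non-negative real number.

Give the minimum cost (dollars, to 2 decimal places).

$1.21

Let x1 = kg of calcium nitrate, x2 = kg of gypsum, x3 = kg of compost blend.
min 0.7x1 + 0.23x2 + 0.11x3 s.t.:
  0.15x1 + 0.02x3 ≥ 0.23   (nitrogen)
  0.19x2 ≥ 0.11   (sulfur)
  x1 ≤ 5
  x1, x2, x3 ≥ 0.
The optimal basis is {calcium nitrate, gypsum}; compost blend drops out. The nitrogen and sulfur requirements are met with equality.
That vertex is x1 = 1.533, x2 = 0.5789.
Hence cost = 0.7·1.533 + 0.23·0.5789 = $1.2062.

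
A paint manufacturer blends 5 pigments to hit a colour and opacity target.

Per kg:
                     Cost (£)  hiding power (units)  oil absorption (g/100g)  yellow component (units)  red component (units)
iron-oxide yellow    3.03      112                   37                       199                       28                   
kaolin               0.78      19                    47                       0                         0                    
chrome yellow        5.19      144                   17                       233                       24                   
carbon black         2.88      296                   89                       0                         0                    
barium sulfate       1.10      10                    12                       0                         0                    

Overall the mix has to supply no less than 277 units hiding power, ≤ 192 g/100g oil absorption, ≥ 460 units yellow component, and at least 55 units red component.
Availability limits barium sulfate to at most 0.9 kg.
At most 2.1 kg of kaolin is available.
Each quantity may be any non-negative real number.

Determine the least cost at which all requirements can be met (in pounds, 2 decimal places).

Set it up as a linear program. Let x1 = kg of iron-oxide yellow, x2 = kg of kaolin, x3 = kg of chrome yellow, x4 = kg of carbon black, x5 = kg of barium sulfate.
Minimize 3.03x1 + 0.78x2 + 5.19x3 + 2.88x4 + 1.1x5 s.t.:
  112x1 + 19x2 + 144x3 + 296x4 + 10x5 ≥ 277   (hiding power)
  37x1 + 47x2 + 17x3 + 89x4 + 12x5 ≤ 192   (oil absorption)
  199x1 + 233x3 ≥ 460   (yellow component)
  28x1 + 24x3 ≥ 55   (red component)
  x5 ≤ 0.9
  x2 ≤ 2.1
  x1, x2, x3, x4, x5 ≥ 0.
The cheapest feasible vertex uses only iron-oxide yellow, carbon black; kaolin, chrome yellow, barium sulfate are not used. The hiding power and yellow component requirements are met with equality.
That vertex is x1 = 2.312, x4 = 0.06117.
Total cost: 3.03·2.312 + 2.88·0.06117 = 7.1815.

£7.18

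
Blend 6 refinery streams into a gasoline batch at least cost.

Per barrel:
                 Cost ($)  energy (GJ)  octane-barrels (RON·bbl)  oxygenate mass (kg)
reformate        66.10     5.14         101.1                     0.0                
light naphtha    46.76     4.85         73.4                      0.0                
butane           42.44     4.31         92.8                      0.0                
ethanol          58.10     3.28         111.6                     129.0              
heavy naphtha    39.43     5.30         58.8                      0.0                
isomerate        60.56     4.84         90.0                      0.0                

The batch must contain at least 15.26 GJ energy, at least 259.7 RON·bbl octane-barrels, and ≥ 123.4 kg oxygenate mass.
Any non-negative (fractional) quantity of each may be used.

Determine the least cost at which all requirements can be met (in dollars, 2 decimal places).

Set it up as a linear program. Let x1 = barrels of reformate, x2 = barrels of light naphtha, x3 = barrels of butane, x4 = barrels of ethanol, x5 = barrels of heavy naphtha, x6 = barrels of isomerate.
min 66.1x1 + 46.76x2 + 42.44x3 + 58.1x4 + 39.43x5 + 60.56x6 s.t.:
  5.14x1 + 4.85x2 + 4.31x3 + 3.28x4 + 5.3x5 + 4.84x6 ≥ 15.26   (energy)
  101.1x1 + 73.4x2 + 92.8x3 + 111.6x4 + 58.8x5 + 90x6 ≥ 259.7   (octane-barrels)
  129x4 ≥ 123.4   (oxygenate mass)
  x1, x2, x3, x4, x5, x6 ≥ 0.
The minimum-cost mix takes nothing from reformate, light naphtha, isomerate — only butane, ethanol, heavy naphtha. The energy, octane-barrels, oxygenate mass requirements are met with equality.
That vertex is x3 = 0.41026, x4 = 0.95659, x5 = 1.9536.
Hence cost = 42.44·0.41026 + 58.1·0.95659 + 39.43·1.9536 = $150.0198.

$150.02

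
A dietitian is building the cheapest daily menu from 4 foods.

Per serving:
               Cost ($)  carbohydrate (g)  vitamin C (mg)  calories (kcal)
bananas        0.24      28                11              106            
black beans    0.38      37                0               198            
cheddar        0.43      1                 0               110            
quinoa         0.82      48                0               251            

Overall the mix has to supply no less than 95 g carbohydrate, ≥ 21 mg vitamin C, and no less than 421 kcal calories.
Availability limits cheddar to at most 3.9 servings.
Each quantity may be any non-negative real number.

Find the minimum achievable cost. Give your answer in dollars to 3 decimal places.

$0.881

Let x1 = servings of bananas, x2 = servings of black beans, x3 = servings of cheddar, x4 = servings of quinoa.
Minimise 0.24x1 + 0.38x2 + 0.43x3 + 0.82x4 with:
  28x1 + 37x2 + 1x3 + 48x4 ≥ 95   (carbohydrate)
  11x1 ≥ 21   (vitamin C)
  106x1 + 198x2 + 110x3 + 251x4 ≥ 421   (calories)
  x3 ≤ 3.9
  x1, x2, x3, x4 ≥ 0.
The optimal basis is {bananas, black beans}; cheddar, quinoa drop out. The carbohydrate and calories requirements are met with equality.
Optimal quantities: bananas = 1.993 servings, black beans = 1.059 servings.
Hence cost = 0.24·1.993 + 0.38·1.059 = $0.88074.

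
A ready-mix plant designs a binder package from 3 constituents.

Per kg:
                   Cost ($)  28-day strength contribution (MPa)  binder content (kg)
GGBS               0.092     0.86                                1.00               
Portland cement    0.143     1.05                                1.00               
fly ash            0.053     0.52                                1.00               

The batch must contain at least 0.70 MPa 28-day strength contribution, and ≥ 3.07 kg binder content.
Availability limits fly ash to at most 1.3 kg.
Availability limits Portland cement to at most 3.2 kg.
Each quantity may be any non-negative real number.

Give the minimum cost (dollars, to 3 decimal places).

Let x1 = kg of GGBS, x2 = kg of Portland cement, x3 = kg of fly ash.
Minimize 0.092x1 + 0.143x2 + 0.053x3 subject to:
  0.86x1 + 1.05x2 + 0.52x3 ≥ 0.7   (28-day strength contribution)
  1x1 + 1x2 + 1x3 ≥ 3.07   (binder content)
  x3 ≤ 1.3
  x2 ≤ 3.2
  x1, x2, x3 ≥ 0.
The optimal basis is {GGBS, fly ash}; Portland cement drops out. There the binder content and the fly ash cap constraints are tight.
Optimal quantities: GGBS = 1.77 kg, fly ash = 1.3 kg.
Hence cost = 0.092·1.77 + 0.053·1.3 = $0.23174.

$0.232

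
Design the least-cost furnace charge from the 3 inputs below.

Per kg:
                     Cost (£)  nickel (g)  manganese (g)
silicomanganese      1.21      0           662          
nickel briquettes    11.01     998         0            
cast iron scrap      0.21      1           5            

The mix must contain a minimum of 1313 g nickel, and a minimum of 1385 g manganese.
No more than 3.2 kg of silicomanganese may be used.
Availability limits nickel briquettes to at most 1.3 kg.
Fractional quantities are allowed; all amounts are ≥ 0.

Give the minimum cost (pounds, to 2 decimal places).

Let x1 = kg of silicomanganese, x2 = kg of nickel briquettes, x3 = kg of cast iron scrap.
Minimize 1.21x1 + 11.01x2 + 0.21x3 subject to:
  998x2 + 1x3 ≥ 1313   (nickel)
  662x1 + 5x3 ≥ 1385   (manganese)
  x1 ≤ 3.2
  x2 ≤ 1.3
  x1, x2, x3 ≥ 0.
The optimal mix uses every input. Binding constraints: nickel, manganese, the nickel briquettes cap.
Solving gives x1 = 1.974, x2 = 1.3, x3 = 15.6.
Cost = 1.21·1.974 + 11.01·1.3 + 0.21·15.6 = 19.9775.

£19.98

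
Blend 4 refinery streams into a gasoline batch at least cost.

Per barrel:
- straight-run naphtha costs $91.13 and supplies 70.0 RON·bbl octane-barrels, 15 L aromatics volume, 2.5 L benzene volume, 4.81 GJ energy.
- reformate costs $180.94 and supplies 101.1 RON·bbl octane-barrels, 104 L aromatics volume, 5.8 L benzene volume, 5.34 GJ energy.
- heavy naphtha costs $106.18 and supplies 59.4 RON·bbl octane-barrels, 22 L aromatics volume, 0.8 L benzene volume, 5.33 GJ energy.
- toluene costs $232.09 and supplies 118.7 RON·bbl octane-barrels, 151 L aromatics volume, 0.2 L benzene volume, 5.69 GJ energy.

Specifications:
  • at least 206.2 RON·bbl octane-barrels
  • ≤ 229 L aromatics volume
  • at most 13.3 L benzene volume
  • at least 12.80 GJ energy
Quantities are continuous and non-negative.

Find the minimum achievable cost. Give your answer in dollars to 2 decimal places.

This is a linear program. Let x1 = barrels of straight-run naphtha, x2 = barrels of reformate, x3 = barrels of heavy naphtha, x4 = barrels of toluene.
Minimize 91.13x1 + 180.94x2 + 106.18x3 + 232.09x4 subject to:
  70x1 + 101.1x2 + 59.4x3 + 118.7x4 ≥ 206.2   (octane-barrels)
  15x1 + 104x2 + 22x3 + 151x4 ≤ 229   (aromatics volume)
  2.5x1 + 5.8x2 + 0.8x3 + 0.2x4 ≤ 13.3   (benzene volume)
  4.81x1 + 5.34x2 + 5.33x3 + 5.69x4 ≥ 12.8   (energy)
  x1, x2, x3, x4 ≥ 0.
The minimum-cost mix takes nothing from reformate, heavy naphtha, toluene — only straight-run naphtha. The octane-barrels requirement is met with equality.
Solving gives x1 = 2.9457.
Cost = 91.13·2.9457 = 268.4416.

$268.44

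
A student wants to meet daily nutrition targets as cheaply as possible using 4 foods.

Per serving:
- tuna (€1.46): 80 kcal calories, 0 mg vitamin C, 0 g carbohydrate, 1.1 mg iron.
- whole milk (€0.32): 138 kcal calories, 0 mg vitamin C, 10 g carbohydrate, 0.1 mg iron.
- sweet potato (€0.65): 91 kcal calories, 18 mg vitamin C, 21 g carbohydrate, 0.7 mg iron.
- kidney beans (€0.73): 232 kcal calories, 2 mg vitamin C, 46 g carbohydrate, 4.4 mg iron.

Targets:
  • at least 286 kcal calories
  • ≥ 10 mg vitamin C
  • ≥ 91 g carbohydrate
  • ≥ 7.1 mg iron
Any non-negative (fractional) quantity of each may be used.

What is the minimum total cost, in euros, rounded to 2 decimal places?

Treat it as an LP. Let x1 = servings of tuna, x2 = servings of whole milk, x3 = servings of sweet potato, x4 = servings of kidney beans.
min 1.46x1 + 0.32x2 + 0.65x3 + 0.73x4 subject to:
  80x1 + 138x2 + 91x3 + 232x4 ≥ 286   (calories)
  18x3 + 2x4 ≥ 10   (vitamin C)
  10x2 + 21x3 + 46x4 ≥ 91   (carbohydrate)
  1.1x1 + 0.1x2 + 0.7x3 + 4.4x4 ≥ 7.1   (iron)
  x1, x2, x3, x4 ≥ 0.
The cheapest feasible vertex uses only sweet potato, kidney beans; tuna, whole milk are not used. Binding constraints: vitamin C and carbohydrate.
So sweet potato = 0.3537 servings, kidney beans = 1.817 servings.
Hence cost = 0.65·0.3537 + 0.73·1.817 = €1.5563.

€1.56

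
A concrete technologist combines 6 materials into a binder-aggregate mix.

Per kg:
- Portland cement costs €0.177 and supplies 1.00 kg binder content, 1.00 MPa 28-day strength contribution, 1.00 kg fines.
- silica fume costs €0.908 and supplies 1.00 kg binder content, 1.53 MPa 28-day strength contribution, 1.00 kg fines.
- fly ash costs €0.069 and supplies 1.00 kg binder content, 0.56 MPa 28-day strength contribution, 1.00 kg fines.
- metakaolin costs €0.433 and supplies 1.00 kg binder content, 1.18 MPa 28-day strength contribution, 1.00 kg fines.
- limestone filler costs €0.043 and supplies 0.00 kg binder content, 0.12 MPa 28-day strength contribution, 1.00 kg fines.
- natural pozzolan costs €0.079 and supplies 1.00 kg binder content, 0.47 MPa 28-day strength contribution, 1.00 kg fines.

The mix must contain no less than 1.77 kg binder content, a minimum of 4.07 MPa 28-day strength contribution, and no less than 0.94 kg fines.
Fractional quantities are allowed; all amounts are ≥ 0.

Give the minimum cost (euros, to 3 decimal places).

€0.501

Set it up as a linear program. Let x1 = kg of Portland cement, x2 = kg of silica fume, x3 = kg of fly ash, x4 = kg of metakaolin, x5 = kg of limestone filler, x6 = kg of natural pozzolan.
Minimize 0.177x1 + 0.908x2 + 0.069x3 + 0.433x4 + 0.043x5 + 0.079x6 with:
  1x1 + 1x2 + 1x3 + 1x4 + 1x6 ≥ 1.77   (binder content)
  1x1 + 1.53x2 + 0.56x3 + 1.18x4 + 0.12x5 + 0.47x6 ≥ 4.07   (28-day strength contribution)
  1x1 + 1x2 + 1x3 + 1x4 + 1x5 + 1x6 ≥ 0.94   (fines)
  x1, x2, x3, x4, x5, x6 ≥ 0.
The optimal basis is {fly ash}; Portland cement, silica fume, metakaolin, limestone filler, natural pozzolan drop out. Binding constraint: 28-day strength contribution.
Optimal quantities: fly ash = 7.268 kg.
Hence cost = 0.069·7.268 = €0.50149.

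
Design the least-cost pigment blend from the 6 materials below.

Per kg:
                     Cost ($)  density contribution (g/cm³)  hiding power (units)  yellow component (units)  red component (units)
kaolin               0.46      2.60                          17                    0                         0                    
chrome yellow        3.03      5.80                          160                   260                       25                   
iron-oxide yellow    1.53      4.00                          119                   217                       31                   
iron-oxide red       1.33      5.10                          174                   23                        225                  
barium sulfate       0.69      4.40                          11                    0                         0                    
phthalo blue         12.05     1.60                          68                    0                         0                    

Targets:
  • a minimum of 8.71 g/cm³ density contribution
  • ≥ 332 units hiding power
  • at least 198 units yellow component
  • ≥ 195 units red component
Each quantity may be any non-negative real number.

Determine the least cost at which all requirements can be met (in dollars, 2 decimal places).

$3.01

Set it up as a linear program. Let x1 = kg of kaolin, x2 = kg of chrome yellow, x3 = kg of iron-oxide yellow, x4 = kg of iron-oxide red, x5 = kg of barium sulfate, x6 = kg of phthalo blue.
Minimise 0.46x1 + 3.03x2 + 1.53x3 + 1.33x4 + 0.69x5 + 12.05x6 s.t.:
  2.6x1 + 5.8x2 + 4x3 + 5.1x4 + 4.4x5 + 1.6x6 ≥ 8.71   (density contribution)
  17x1 + 160x2 + 119x3 + 174x4 + 11x5 + 68x6 ≥ 332   (hiding power)
  260x2 + 217x3 + 23x4 ≥ 198   (yellow component)
  25x2 + 31x3 + 225x4 ≥ 195   (red component)
  x1, x2, x3, x4, x5, x6 ≥ 0.
The optimal basis is {iron-oxide yellow, iron-oxide red}; kaolin, chrome yellow, barium sulfate, phthalo blue drop out. The hiding power and yellow component requirements are met with equality.
Optimal quantities: iron-oxide yellow = 0.7657 kg, iron-oxide red = 1.384 kg.
Hence cost = 1.53·0.7657 + 1.33·1.384 = $3.0122.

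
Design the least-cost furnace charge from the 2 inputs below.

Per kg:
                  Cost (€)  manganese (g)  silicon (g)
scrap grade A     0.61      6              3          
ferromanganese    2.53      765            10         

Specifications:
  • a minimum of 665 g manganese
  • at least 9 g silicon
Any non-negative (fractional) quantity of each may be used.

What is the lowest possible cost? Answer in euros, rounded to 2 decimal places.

€2.26

Let x1 = kg of scrap grade A, x2 = kg of ferromanganese.
Minimise 0.61x1 + 2.53x2 subject to:
  6x1 + 765x2 ≥ 665   (manganese)
  3x1 + 10x2 ≥ 9   (silicon)
  x1, x2 ≥ 0.
Both inputs are positive at the optimum. Binding constraints: manganese and silicon.
Optimal quantities: scrap grade A = 0.1051 kg, ferromanganese = 0.8685 kg.
Hence cost = 0.61·0.1051 + 2.53·0.8685 = €2.2614.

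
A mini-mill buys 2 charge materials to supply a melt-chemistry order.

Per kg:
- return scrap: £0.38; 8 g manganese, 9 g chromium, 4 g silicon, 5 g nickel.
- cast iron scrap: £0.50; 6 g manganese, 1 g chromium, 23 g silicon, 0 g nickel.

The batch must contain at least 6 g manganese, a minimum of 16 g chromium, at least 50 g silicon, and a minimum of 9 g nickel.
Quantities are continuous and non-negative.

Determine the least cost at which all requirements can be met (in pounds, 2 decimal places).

Treat it as an LP. Let x1 = kg of return scrap, x2 = kg of cast iron scrap.
Minimize 0.38x1 + 0.5x2 s.t.:
  8x1 + 6x2 ≥ 6   (manganese)
  9x1 + 1x2 ≥ 16   (chromium)
  4x1 + 23x2 ≥ 50   (silicon)
  5x1 ≥ 9   (nickel)
  x1, x2 ≥ 0.
Both inputs are positive at the optimum. Binding constraints: silicon and nickel.
Optimal quantities: return scrap = 1.8 kg, cast iron scrap = 1.861 kg.
Hence cost = 0.38·1.8 + 0.5·1.861 = £1.6145.

£1.61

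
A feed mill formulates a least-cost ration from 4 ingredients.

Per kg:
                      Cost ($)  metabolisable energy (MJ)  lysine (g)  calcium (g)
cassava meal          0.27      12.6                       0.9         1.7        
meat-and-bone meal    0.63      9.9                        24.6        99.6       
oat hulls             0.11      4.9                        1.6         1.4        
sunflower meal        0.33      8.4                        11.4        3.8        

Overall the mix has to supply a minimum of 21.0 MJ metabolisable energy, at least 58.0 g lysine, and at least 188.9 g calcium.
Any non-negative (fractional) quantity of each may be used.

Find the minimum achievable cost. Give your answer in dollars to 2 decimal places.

$1.49

Let x1 = kg of cassava meal, x2 = kg of meat-and-bone meal, x3 = kg of oat hulls, x4 = kg of sunflower meal.
Minimise 0.27x1 + 0.63x2 + 0.11x3 + 0.33x4 s.t.:
  12.6x1 + 9.9x2 + 4.9x3 + 8.4x4 ≥ 21   (metabolisable energy)
  0.9x1 + 24.6x2 + 1.6x3 + 11.4x4 ≥ 58   (lysine)
  1.7x1 + 99.6x2 + 1.4x3 + 3.8x4 ≥ 188.9   (calcium)
  x1, x2, x3, x4 ≥ 0.
The optimal basis is {meat-and-bone meal}; cassava meal, oat hulls, sunflower meal drop out. Binding constraint: lysine.
That vertex is x2 = 2.358.
Hence cost = 0.63·2.358 = $1.4855.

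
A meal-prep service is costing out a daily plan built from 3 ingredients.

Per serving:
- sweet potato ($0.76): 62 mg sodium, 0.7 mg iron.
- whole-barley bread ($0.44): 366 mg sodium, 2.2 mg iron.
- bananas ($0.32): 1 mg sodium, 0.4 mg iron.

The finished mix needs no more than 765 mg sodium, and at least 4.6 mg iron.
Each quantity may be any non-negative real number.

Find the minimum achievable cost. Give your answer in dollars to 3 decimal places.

$0.921

Let x1 = servings of sweet potato, x2 = servings of whole-barley bread, x3 = servings of bananas.
min 0.76x1 + 0.44x2 + 0.32x3 with:
  62x1 + 366x2 + 1x3 ≤ 765   (sodium)
  0.7x1 + 2.2x2 + 0.4x3 ≥ 4.6   (iron)
  x1, x2, x3 ≥ 0.
The cheapest feasible vertex uses only whole-barley bread, bananas; sweet potato is not used. The sodium and iron requirements are met with equality.
So whole-barley bread = 2.09 servings, bananas = 0.004161 servings.
Total cost: 0.44·2.09 + 0.32·0.004161 = 0.92093.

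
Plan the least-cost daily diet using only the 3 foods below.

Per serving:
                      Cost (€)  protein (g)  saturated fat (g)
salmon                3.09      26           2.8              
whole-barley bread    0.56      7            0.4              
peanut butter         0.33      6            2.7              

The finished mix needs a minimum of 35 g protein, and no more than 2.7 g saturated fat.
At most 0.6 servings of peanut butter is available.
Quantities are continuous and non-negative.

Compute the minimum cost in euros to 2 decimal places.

€2.76

This is a linear program. Let x1 = servings of salmon, x2 = servings of whole-barley bread, x3 = servings of peanut butter.
min 3.09x1 + 0.56x2 + 0.33x3 s.t.:
  26x1 + 7x2 + 6x3 ≥ 35   (protein)
  2.8x1 + 0.4x2 + 2.7x3 ≤ 2.7   (saturated fat)
  x3 ≤ 0.6
  x1, x2, x3 ≥ 0.
The optimal basis is {whole-barley bread, peanut butter}; salmon drops out. There the protein and saturated fat constraints are tight.
That vertex is x2 = 4.745, x3 = 0.297.
Objective = 0.56·4.745 + 0.33·0.297 = 2.7552.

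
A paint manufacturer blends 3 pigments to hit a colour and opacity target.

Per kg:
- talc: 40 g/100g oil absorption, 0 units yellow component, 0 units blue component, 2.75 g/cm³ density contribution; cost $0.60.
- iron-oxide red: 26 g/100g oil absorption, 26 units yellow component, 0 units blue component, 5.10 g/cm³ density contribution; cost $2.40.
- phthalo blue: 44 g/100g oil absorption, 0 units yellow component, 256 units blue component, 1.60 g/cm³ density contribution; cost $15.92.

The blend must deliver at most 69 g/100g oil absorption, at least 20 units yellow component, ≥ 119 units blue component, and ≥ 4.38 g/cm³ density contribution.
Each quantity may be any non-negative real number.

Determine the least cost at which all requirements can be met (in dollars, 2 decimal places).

$9.25

Set it up as a linear program. Let x1 = kg of talc, x2 = kg of iron-oxide red, x3 = kg of phthalo blue.
Minimize 0.6x1 + 2.4x2 + 15.92x3 s.t.:
  40x1 + 26x2 + 44x3 ≤ 69   (oil absorption)
  26x2 ≥ 20   (yellow component)
  256x3 ≥ 119   (blue component)
  2.75x1 + 5.1x2 + 1.6x3 ≥ 4.38   (density contribution)
  x1, x2, x3 ≥ 0.
The optimal basis is {iron-oxide red, phthalo blue}; talc drops out. Binding constraints: yellow component and blue component.
Solving gives x2 = 0.7692, x3 = 0.4648.
Hence cost = 2.4·0.7692 + 15.92·0.4648 = $9.2457.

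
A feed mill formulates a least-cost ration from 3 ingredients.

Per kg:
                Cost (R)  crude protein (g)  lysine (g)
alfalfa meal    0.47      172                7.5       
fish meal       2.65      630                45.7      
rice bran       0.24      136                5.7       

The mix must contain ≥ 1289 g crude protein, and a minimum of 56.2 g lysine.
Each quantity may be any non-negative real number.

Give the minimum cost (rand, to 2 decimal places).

R2.37

Let x1 = kg of alfalfa meal, x2 = kg of fish meal, x3 = kg of rice bran.
Minimise 0.47x1 + 2.65x2 + 0.24x3 subject to:
  172x1 + 630x2 + 136x3 ≥ 1289   (crude protein)
  7.5x1 + 45.7x2 + 5.7x3 ≥ 56.2   (lysine)
  x1, x2, x3 ≥ 0.
At the optimum only rice bran is positive (alfalfa meal, fish meal = 0). Binding constraint: lysine.
Solving gives x3 = 9.86.
Total cost: 0.24·9.86 = 2.3664.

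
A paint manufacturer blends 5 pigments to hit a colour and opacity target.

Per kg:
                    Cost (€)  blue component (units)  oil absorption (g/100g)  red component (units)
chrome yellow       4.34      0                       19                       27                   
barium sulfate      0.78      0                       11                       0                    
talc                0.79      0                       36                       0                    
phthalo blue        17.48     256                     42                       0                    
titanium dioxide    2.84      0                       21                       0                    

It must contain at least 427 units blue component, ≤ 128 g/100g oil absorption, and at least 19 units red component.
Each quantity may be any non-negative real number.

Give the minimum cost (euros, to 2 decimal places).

€32.21

Set it up as a linear program. Let x1 = kg of chrome yellow, x2 = kg of barium sulfate, x3 = kg of talc, x4 = kg of phthalo blue, x5 = kg of titanium dioxide.
Minimize 4.34x1 + 0.78x2 + 0.79x3 + 17.48x4 + 2.84x5 with:
  256x4 ≥ 427   (blue component)
  19x1 + 11x2 + 36x3 + 42x4 + 21x5 ≤ 128   (oil absorption)
  27x1 ≥ 19   (red component)
  x1, x2, x3, x4, x5 ≥ 0.
The optimal basis is {chrome yellow, phthalo blue}; barium sulfate, talc, titanium dioxide drop out. Binding constraints: blue component and red component.
So chrome yellow = 0.7037 kg, phthalo blue = 1.668 kg.
Objective = 4.34·0.7037 + 17.48·1.668 = 32.2107.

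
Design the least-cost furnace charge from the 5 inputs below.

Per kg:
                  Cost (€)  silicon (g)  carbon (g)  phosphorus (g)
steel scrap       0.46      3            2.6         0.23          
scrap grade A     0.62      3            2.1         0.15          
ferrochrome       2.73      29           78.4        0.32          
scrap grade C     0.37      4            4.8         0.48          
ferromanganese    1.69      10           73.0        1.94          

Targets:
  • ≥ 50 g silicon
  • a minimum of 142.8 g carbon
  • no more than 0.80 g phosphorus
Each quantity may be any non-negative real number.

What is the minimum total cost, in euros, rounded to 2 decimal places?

Set it up as a linear program. Let x1 = kg of steel scrap, x2 = kg of scrap grade A, x3 = kg of ferrochrome, x4 = kg of scrap grade C, x5 = kg of ferromanganese.
Minimise 0.46x1 + 0.62x2 + 2.73x3 + 0.37x4 + 1.69x5 with:
  3x1 + 3x2 + 29x3 + 4x4 + 10x5 ≥ 50   (silicon)
  2.6x1 + 2.1x2 + 78.4x3 + 4.8x4 + 73x5 ≥ 142.8   (carbon)
  0.23x1 + 0.15x2 + 0.32x3 + 0.48x4 + 1.94x5 ≤ 0.8   (phosphorus)
  x1, x2, x3, x4, x5 ≥ 0.
The cheapest feasible vertex uses only ferrochrome, ferromanganese; steel scrap, scrap grade A, scrap grade C are not used. The carbon and phosphorus requirements are met with equality.
So ferrochrome = 1.698 kg, ferromanganese = 0.1322 kg.
Cost = 2.73·1.698 + 1.69·0.1322 = 4.8590.

€4.86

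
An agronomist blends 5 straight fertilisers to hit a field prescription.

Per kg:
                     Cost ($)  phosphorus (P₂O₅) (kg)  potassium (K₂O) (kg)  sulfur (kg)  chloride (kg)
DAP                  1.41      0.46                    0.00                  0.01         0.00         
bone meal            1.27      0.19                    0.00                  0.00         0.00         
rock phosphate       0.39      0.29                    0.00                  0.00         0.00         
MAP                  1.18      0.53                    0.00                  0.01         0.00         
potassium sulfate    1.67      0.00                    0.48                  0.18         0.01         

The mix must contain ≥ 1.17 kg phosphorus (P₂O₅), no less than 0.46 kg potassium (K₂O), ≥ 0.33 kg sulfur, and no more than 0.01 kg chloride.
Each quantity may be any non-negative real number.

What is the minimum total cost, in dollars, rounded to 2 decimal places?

$19.37

This is a linear program. Let x1 = kg of DAP, x2 = kg of bone meal, x3 = kg of rock phosphate, x4 = kg of MAP, x5 = kg of potassium sulfate.
min 1.41x1 + 1.27x2 + 0.39x3 + 1.18x4 + 1.67x5 s.t.:
  0.46x1 + 0.19x2 + 0.29x3 + 0.53x4 ≥ 1.17   (phosphorus (P₂O₅))
  0.48x5 ≥ 0.46   (potassium (K₂O))
  0.01x1 + 0.01x4 + 0.18x5 ≥ 0.33   (sulfur)
  0.01x5 ≤ 0.01   (chloride)
  x1, x2, x3, x4, x5 ≥ 0.
The minimum-cost mix takes nothing from DAP, bone meal, rock phosphate — only MAP, potassium sulfate. Binding constraints: sulfur and chloride.
So MAP = 15 kg, potassium sulfate = 1 kg.
Total cost: 1.18·15 + 1.67·1 = 19.3700.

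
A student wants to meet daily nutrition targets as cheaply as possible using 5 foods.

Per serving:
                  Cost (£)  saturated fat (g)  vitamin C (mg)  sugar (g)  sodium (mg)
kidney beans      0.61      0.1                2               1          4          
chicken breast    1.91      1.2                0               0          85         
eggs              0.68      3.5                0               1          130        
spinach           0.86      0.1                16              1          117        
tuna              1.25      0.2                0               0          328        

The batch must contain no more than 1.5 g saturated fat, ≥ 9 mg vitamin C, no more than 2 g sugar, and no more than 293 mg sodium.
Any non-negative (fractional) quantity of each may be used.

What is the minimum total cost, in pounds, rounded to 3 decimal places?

Let x1 = servings of kidney beans, x2 = servings of chicken breast, x3 = servings of eggs, x4 = servings of spinach, x5 = servings of tuna.
Minimise 0.61x1 + 1.91x2 + 0.68x3 + 0.86x4 + 1.25x5 subject to:
  0.1x1 + 1.2x2 + 3.5x3 + 0.1x4 + 0.2x5 ≤ 1.5   (saturated fat)
  2x1 + 16x4 ≥ 9   (vitamin C)
  1x1 + 1x3 + 1x4 ≤ 2   (sugar)
  4x1 + 85x2 + 130x3 + 117x4 + 328x5 ≤ 293   (sodium)
  x1, x2, x3, x4, x5 ≥ 0.
The minimum-cost mix takes nothing from kidney beans, chicken breast, eggs, tuna — only spinach. There the vitamin C constraint is tight.
That vertex is x4 = 0.5625.
Total cost: 0.86·0.5625 = 0.48375.

£0.484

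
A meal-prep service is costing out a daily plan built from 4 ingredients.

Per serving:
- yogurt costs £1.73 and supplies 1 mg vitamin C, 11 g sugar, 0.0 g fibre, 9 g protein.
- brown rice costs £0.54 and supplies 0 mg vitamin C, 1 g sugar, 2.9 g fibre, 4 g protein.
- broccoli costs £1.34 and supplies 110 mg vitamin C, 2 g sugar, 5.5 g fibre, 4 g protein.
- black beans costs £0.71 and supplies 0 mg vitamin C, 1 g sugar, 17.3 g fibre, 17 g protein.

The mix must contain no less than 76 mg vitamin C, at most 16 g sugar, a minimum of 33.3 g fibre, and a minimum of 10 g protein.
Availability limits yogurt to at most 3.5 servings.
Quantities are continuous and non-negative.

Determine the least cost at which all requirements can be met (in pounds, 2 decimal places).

This is a linear program. Let x1 = servings of yogurt, x2 = servings of brown rice, x3 = servings of broccoli, x4 = servings of black beans.
Minimise 1.73x1 + 0.54x2 + 1.34x3 + 0.71x4 subject to:
  1x1 + 110x3 ≥ 76   (vitamin C)
  11x1 + 1x2 + 2x3 + 1x4 ≤ 16   (sugar)
  2.9x2 + 5.5x3 + 17.3x4 ≥ 33.3   (fibre)
  9x1 + 4x2 + 4x3 + 17x4 ≥ 10   (protein)
  x1 ≤ 3.5
  x1, x2, x3, x4 ≥ 0.
The optimal basis is {broccoli, black beans}; yogurt, brown rice drop out. There the vitamin C and fibre constraints are tight.
Solving gives x3 = 0.6909, x4 = 1.705.
Objective = 1.34·0.6909 + 0.71·1.705 = 2.1364.

£2.14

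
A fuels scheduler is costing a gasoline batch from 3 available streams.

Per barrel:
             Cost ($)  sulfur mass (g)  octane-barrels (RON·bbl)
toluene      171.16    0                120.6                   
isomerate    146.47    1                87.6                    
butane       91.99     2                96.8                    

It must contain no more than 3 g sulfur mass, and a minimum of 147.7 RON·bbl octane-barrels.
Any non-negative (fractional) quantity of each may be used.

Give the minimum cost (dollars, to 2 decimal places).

$141.53

Let x1 = barrels of toluene, x2 = barrels of isomerate, x3 = barrels of butane.
min 171.16x1 + 146.47x2 + 91.99x3 with:
  1x2 + 2x3 ≤ 3   (sulfur mass)
  120.6x1 + 87.6x2 + 96.8x3 ≥ 147.7   (octane-barrels)
  x1, x2, x3 ≥ 0.
The cheapest feasible vertex uses only toluene, butane; isomerate is not used. The sulfur mass and octane-barrels requirements are met with equality.
That vertex is x1 = 0.02073, x3 = 1.5.
Total cost: 171.16·0.02073 + 91.99·1.5 = 141.5331.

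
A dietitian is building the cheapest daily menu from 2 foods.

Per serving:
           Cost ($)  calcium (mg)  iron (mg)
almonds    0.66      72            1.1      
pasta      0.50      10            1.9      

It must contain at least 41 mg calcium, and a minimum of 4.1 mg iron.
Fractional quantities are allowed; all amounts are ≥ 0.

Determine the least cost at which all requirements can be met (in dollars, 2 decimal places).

Treat it as an LP. Let x1 = servings of almonds, x2 = servings of pasta.
Minimise 0.66x1 + 0.5x2 s.t.:
  72x1 + 10x2 ≥ 41   (calcium)
  1.1x1 + 1.9x2 ≥ 4.1   (iron)
  x1, x2 ≥ 0.
Both inputs are positive at the optimum. The calcium and iron requirements are met with equality.
So almonds = 0.2933 servings, pasta = 1.988 servings.
Objective = 0.66·0.2933 + 0.5·1.988 = 1.1876.

$1.19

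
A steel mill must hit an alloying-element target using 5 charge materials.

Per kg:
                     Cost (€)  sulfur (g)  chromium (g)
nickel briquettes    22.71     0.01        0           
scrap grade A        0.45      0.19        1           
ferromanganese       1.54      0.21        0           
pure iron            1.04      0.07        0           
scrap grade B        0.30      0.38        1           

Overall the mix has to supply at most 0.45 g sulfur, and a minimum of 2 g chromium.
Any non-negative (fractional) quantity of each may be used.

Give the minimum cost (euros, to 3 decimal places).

Set it up as a linear program. Let x1 = kg of nickel briquettes, x2 = kg of scrap grade A, x3 = kg of ferromanganese, x4 = kg of pure iron, x5 = kg of scrap grade B.
min 22.71x1 + 0.45x2 + 1.54x3 + 1.04x4 + 0.3x5 with:
  0.01x1 + 0.19x2 + 0.21x3 + 0.07x4 + 0.38x5 ≤ 0.45   (sulfur)
  1x2 + 1x5 ≥ 2   (chromium)
  x1, x2, x3, x4, x5 ≥ 0.
At the optimum only scrap grade A, scrap grade B are positive (nickel briquettes, ferromanganese, pure iron = 0). Binding constraints: sulfur and chromium.
That vertex is x2 = 1.632, x5 = 0.3684.
Cost = 0.45·1.632 + 0.3·0.3684 = 0.84492.

€0.845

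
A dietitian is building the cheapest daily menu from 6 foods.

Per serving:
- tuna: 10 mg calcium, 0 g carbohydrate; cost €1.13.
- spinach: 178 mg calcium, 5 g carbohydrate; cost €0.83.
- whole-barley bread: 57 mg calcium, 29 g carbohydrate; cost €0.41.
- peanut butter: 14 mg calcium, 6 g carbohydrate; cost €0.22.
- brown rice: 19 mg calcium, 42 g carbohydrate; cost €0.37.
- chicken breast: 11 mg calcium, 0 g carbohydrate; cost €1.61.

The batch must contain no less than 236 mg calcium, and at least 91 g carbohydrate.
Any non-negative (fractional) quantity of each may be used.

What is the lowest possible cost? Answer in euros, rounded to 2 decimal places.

Treat it as an LP. Let x1 = servings of tuna, x2 = servings of spinach, x3 = servings of whole-barley bread, x4 = servings of peanut butter, x5 = servings of brown rice, x6 = servings of chicken breast.
Minimize 1.13x1 + 0.83x2 + 0.41x3 + 0.22x4 + 0.37x5 + 1.61x6 with:
  10x1 + 178x2 + 57x3 + 14x4 + 19x5 + 11x6 ≥ 236   (calcium)
  5x2 + 29x3 + 6x4 + 42x5 ≥ 91   (carbohydrate)
  x1, x2, x3, x4, x5, x6 ≥ 0.
The minimum-cost mix takes nothing from tuna, peanut butter, brown rice, chicken breast — only spinach, whole-barley bread. The calcium and carbohydrate requirements are met with equality.
That vertex is x2 = 0.3398, x3 = 3.079.
Cost = 0.83·0.3398 + 0.41·3.079 = 1.5444.

€1.54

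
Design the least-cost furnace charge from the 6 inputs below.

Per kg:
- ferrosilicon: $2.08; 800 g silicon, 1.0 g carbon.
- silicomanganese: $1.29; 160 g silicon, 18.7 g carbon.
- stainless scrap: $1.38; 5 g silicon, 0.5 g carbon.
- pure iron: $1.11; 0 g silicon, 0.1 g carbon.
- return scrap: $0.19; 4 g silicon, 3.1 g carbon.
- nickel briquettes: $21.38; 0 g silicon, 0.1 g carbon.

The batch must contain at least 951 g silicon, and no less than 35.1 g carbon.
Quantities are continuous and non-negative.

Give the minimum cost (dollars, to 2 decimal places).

$4.07

Let x1 = kg of ferrosilicon, x2 = kg of silicomanganese, x3 = kg of stainless scrap, x4 = kg of pure iron, x5 = kg of return scrap, x6 = kg of nickel briquettes.
Minimize 2.08x1 + 1.29x2 + 1.38x3 + 1.11x4 + 0.19x5 + 21.38x6 with:
  800x1 + 160x2 + 5x3 + 4x5 ≥ 951   (silicon)
  1x1 + 18.7x2 + 0.5x3 + 0.1x4 + 3.1x5 + 0.1x6 ≥ 35.1   (carbon)
  x1, x2, x3, x4, x5, x6 ≥ 0.
The minimum-cost mix takes nothing from stainless scrap, pure iron, return scrap, nickel briquettes — only ferrosilicon, silicomanganese. There the silicon and carbon constraints are tight.
Optimal quantities: ferrosilicon = 0.8221 kg, silicomanganese = 1.833 kg.
Objective = 2.08·0.8221 + 1.29·1.833 = 4.0745.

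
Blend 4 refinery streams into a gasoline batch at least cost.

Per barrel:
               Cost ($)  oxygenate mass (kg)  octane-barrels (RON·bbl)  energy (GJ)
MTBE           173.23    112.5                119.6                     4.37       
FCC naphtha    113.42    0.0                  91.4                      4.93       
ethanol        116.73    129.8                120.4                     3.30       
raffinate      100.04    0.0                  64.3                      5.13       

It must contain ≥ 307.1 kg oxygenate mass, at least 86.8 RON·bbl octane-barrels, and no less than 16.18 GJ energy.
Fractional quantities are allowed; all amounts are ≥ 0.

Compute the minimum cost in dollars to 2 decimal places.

$439.45

This is a linear program. Let x1 = barrels of MTBE, x2 = barrels of FCC naphtha, x3 = barrels of ethanol, x4 = barrels of raffinate.
min 173.23x1 + 113.42x2 + 116.73x3 + 100.04x4 with:
  112.5x1 + 129.8x3 ≥ 307.1   (oxygenate mass)
  119.6x1 + 91.4x2 + 120.4x3 + 64.3x4 ≥ 86.8   (octane-barrels)
  4.37x1 + 4.93x2 + 3.3x3 + 5.13x4 ≥ 16.18   (energy)
  x1, x2, x3, x4 ≥ 0.
The optimal basis is {ethanol, raffinate}; MTBE, FCC naphtha drop out. There the oxygenate mass and energy constraints are tight.
That vertex is x3 = 2.366, x4 = 1.632.
Total cost: 116.73·2.366 + 100.04·1.632 = 439.4485.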